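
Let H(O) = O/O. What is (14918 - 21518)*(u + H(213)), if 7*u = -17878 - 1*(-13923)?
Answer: 3722400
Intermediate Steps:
H(O) = 1
u = -565 (u = (-17878 - 1*(-13923))/7 = (-17878 + 13923)/7 = (⅐)*(-3955) = -565)
(14918 - 21518)*(u + H(213)) = (14918 - 21518)*(-565 + 1) = -6600*(-564) = 3722400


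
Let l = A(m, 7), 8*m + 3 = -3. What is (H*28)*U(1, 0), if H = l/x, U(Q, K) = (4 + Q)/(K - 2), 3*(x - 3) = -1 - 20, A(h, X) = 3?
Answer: 105/2 ≈ 52.500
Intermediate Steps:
m = -¾ (m = -3/8 + (⅛)*(-3) = -3/8 - 3/8 = -¾ ≈ -0.75000)
x = -4 (x = 3 + (-1 - 20)/3 = 3 + (⅓)*(-21) = 3 - 7 = -4)
l = 3
U(Q, K) = (4 + Q)/(-2 + K)
H = -¾ (H = 3/(-4) = 3*(-¼) = -¾ ≈ -0.75000)
(H*28)*U(1, 0) = (-¾*28)*((4 + 1)/(-2 + 0)) = -21*5/(-2) = -(-21)*5/2 = -21*(-5/2) = 105/2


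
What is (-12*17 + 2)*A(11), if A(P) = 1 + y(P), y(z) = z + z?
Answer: -4646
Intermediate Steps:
y(z) = 2*z
A(P) = 1 + 2*P
(-12*17 + 2)*A(11) = (-12*17 + 2)*(1 + 2*11) = (-204 + 2)*(1 + 22) = -202*23 = -4646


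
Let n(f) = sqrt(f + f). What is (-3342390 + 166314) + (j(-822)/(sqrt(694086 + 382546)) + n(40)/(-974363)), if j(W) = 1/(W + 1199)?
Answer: -3176076 - 4*sqrt(5)/974363 + sqrt(269158)/202945132 ≈ -3.1761e+6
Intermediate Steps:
j(W) = 1/(1199 + W)
n(f) = sqrt(2)*sqrt(f) (n(f) = sqrt(2*f) = sqrt(2)*sqrt(f))
(-3342390 + 166314) + (j(-822)/(sqrt(694086 + 382546)) + n(40)/(-974363)) = (-3342390 + 166314) + (1/((1199 - 822)*(sqrt(694086 + 382546))) + (sqrt(2)*sqrt(40))/(-974363)) = -3176076 + (1/(377*(sqrt(1076632))) + (sqrt(2)*(2*sqrt(10)))*(-1/974363)) = -3176076 + (1/(377*((2*sqrt(269158)))) + (4*sqrt(5))*(-1/974363)) = -3176076 + ((sqrt(269158)/538316)/377 - 4*sqrt(5)/974363) = -3176076 + (sqrt(269158)/202945132 - 4*sqrt(5)/974363) = -3176076 + (-4*sqrt(5)/974363 + sqrt(269158)/202945132) = -3176076 - 4*sqrt(5)/974363 + sqrt(269158)/202945132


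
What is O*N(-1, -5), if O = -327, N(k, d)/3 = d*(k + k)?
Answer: -9810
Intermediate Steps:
N(k, d) = 6*d*k (N(k, d) = 3*(d*(k + k)) = 3*(d*(2*k)) = 3*(2*d*k) = 6*d*k)
O*N(-1, -5) = -1962*(-5)*(-1) = -327*30 = -9810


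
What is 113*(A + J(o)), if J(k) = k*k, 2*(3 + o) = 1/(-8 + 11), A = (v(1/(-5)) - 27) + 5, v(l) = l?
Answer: -288263/180 ≈ -1601.5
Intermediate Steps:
A = -111/5 (A = (1/(-5) - 27) + 5 = (-⅕ - 27) + 5 = -136/5 + 5 = -111/5 ≈ -22.200)
o = -17/6 (o = -3 + 1/(2*(-8 + 11)) = -3 + (½)/3 = -3 + (½)*(⅓) = -3 + ⅙ = -17/6 ≈ -2.8333)
J(k) = k²
113*(A + J(o)) = 113*(-111/5 + (-17/6)²) = 113*(-111/5 + 289/36) = 113*(-2551/180) = -288263/180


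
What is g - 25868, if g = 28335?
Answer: 2467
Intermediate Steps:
g - 25868 = 28335 - 25868 = 2467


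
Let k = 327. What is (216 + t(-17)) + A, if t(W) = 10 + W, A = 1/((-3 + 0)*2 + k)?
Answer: 67090/321 ≈ 209.00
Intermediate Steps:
A = 1/321 (A = 1/((-3 + 0)*2 + 327) = 1/(-3*2 + 327) = 1/(-6 + 327) = 1/321 ≈ 0.0031153)
(216 + t(-17)) + A = (216 + (10 - 17)) + 1/321 = (216 - 7) + 1/321 = 209 + 1/321 = 67090/321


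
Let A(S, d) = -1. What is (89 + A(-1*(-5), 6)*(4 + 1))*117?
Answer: 9828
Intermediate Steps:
(89 + A(-1*(-5), 6)*(4 + 1))*117 = (89 - (4 + 1))*117 = (89 - 1*5)*117 = (89 - 5)*117 = 84*117 = 9828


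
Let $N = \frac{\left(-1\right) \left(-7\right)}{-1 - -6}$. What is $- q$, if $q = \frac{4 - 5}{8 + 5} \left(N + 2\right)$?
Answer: $\frac{17}{65} \approx 0.26154$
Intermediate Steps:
$N = \frac{7}{5}$ ($N = \frac{7}{-1 + 6} = \frac{7}{5} \approx 1.4$)
$q = - \frac{17}{65}$ ($q = \frac{4 - 5}{8 + 5} \left(\frac{7}{5} + 2\right) = - \frac{1}{13} \cdot \frac{17}{5} = \left(-1\right) \frac{1}{13} \cdot \frac{17}{5} = \left(- \frac{1}{13}\right) \frac{17}{5} = - \frac{17}{65} \approx -0.26154$)
$- q = \left(-1\right) \left(- \frac{17}{65}\right) = \frac{17}{65}$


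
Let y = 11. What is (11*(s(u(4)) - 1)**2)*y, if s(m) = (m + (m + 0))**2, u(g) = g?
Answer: 480249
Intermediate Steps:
s(m) = 4*m**2 (s(m) = (m + m)**2 = (2*m)**2 = 4*m**2)
(11*(s(u(4)) - 1)**2)*y = (11*(4*4**2 - 1)**2)*11 = (11*(4*16 - 1)**2)*11 = (11*(64 - 1)**2)*11 = (11*63**2)*11 = (11*3969)*11 = 43659*11 = 480249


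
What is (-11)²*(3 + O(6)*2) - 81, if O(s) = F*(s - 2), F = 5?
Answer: 5122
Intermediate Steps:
O(s) = -10 + 5*s (O(s) = 5*(s - 2) = 5*(-2 + s) = -10 + 5*s)
(-11)²*(3 + O(6)*2) - 81 = (-11)²*(3 + (-10 + 5*6)*2) - 81 = 121*(3 + (-10 + 30)*2) - 81 = 121*(3 + 20*2) - 81 = 121*(3 + 40) - 81 = 121*43 - 81 = 5203 - 81 = 5122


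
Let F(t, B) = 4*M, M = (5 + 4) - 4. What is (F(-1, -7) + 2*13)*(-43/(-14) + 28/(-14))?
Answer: 345/7 ≈ 49.286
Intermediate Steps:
M = 5 (M = 9 - 4 = 5)
F(t, B) = 20 (F(t, B) = 4*5 = 20)
(F(-1, -7) + 2*13)*(-43/(-14) + 28/(-14)) = (20 + 2*13)*(-43/(-14) + 28/(-14)) = (20 + 26)*(-43*(-1/14) + 28*(-1/14)) = 46*(43/14 - 2) = 46*(15/14) = 345/7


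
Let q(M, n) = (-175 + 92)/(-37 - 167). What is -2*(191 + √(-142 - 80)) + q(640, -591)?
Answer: -77845/204 - 2*I*√222 ≈ -381.59 - 29.799*I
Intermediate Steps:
q(M, n) = 83/204 (q(M, n) = -83/(-204) = -83*(-1/204) = 83/204)
-2*(191 + √(-142 - 80)) + q(640, -591) = -2*(191 + √(-142 - 80)) + 83/204 = -2*(191 + √(-222)) + 83/204 = -2*(191 + I*√222) + 83/204 = (-382 - 2*I*√222) + 83/204 = -77845/204 - 2*I*√222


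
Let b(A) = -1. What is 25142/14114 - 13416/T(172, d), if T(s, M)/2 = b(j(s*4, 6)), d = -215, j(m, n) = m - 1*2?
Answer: 47350927/7057 ≈ 6709.8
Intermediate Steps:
j(m, n) = -2 + m (j(m, n) = m - 2 = -2 + m)
T(s, M) = -2 (T(s, M) = 2*(-1) = -2)
25142/14114 - 13416/T(172, d) = 25142/14114 - 13416/(-2) = 25142*(1/14114) - 13416*(-½) = 12571/7057 + 6708 = 47350927/7057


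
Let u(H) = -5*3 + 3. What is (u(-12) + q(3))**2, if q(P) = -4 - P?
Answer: 361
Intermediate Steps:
u(H) = -12 (u(H) = -15 + 3 = -12)
(u(-12) + q(3))**2 = (-12 + (-4 - 1*3))**2 = (-12 + (-4 - 3))**2 = (-12 - 7)**2 = (-19)**2 = 361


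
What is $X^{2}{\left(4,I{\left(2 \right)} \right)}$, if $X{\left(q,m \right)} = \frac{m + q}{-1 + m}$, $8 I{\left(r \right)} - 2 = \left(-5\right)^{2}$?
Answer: $\frac{3481}{361} \approx 9.6427$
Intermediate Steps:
$I{\left(r \right)} = \frac{27}{8}$ ($I{\left(r \right)} = \frac{1}{4} + \frac{\left(-5\right)^{2}}{8} = \frac{1}{4} + \frac{1}{8} \cdot 25 = \frac{1}{4} + \frac{25}{8} = \frac{27}{8}$)
$X{\left(q,m \right)} = \frac{m + q}{-1 + m}$
$X^{2}{\left(4,I{\left(2 \right)} \right)} = \left(\frac{\frac{27}{8} + 4}{-1 + \frac{27}{8}}\right)^{2} = \left(\frac{1}{\frac{19}{8}} \cdot \frac{59}{8}\right)^{2} = \left(\frac{8}{19} \cdot \frac{59}{8}\right)^{2} = \left(\frac{59}{19}\right)^{2} = \frac{3481}{361}$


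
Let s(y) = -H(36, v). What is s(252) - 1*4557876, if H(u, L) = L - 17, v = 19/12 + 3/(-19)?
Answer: -1039192177/228 ≈ -4.5579e+6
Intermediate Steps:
v = 325/228 (v = 19*(1/12) + 3*(-1/19) = 19/12 - 3/19 = 325/228 ≈ 1.4254)
H(u, L) = -17 + L
s(y) = 3551/228 (s(y) = -(-17 + 325/228) = -1*(-3551/228) = 3551/228)
s(252) - 1*4557876 = 3551/228 - 1*4557876 = 3551/228 - 4557876 = -1039192177/228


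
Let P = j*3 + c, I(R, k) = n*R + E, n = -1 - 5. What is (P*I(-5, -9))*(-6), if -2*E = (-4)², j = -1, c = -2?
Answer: 660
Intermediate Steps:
E = -8 (E = -½*(-4)² = -½*16 = -8)
n = -6
I(R, k) = -8 - 6*R (I(R, k) = -6*R - 8 = -8 - 6*R)
P = -5 (P = -1*3 - 2 = -3 - 2 = -5)
(P*I(-5, -9))*(-6) = -5*(-8 - 6*(-5))*(-6) = -5*(-8 + 30)*(-6) = -5*22*(-6) = -110*(-6) = 660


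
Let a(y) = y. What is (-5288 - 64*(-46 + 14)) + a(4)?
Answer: -3236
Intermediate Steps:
(-5288 - 64*(-46 + 14)) + a(4) = (-5288 - 64*(-46 + 14)) + 4 = (-5288 - 64*(-32)) + 4 = (-5288 + 2048) + 4 = -3240 + 4 = -3236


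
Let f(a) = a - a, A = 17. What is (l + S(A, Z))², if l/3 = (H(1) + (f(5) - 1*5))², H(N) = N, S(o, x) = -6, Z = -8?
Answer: 1764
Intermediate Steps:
f(a) = 0
l = 48 (l = 3*(1 + (0 - 1*5))² = 3*(1 + (0 - 5))² = 3*(1 - 5)² = 3*(-4)² = 3*16 = 48)
(l + S(A, Z))² = (48 - 6)² = 42² = 1764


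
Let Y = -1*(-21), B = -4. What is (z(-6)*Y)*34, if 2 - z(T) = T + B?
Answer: 8568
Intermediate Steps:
Y = 21
z(T) = 6 - T (z(T) = 2 - (T - 4) = 2 - (-4 + T) = 2 + (4 - T) = 6 - T)
(z(-6)*Y)*34 = ((6 - 1*(-6))*21)*34 = ((6 + 6)*21)*34 = (12*21)*34 = 252*34 = 8568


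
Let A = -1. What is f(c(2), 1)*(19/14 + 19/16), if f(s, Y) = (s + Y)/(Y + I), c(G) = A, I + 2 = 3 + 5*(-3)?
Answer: 0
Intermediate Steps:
I = -14 (I = -2 + (3 + 5*(-3)) = -2 + (3 - 15) = -2 - 12 = -14)
c(G) = -1
f(s, Y) = (Y + s)/(-14 + Y) (f(s, Y) = (s + Y)/(Y - 14) = (Y + s)/(-14 + Y))
f(c(2), 1)*(19/14 + 19/16) = ((1 - 1)/(-14 + 1))*(19/14 + 19/16) = (0/(-13))*(19*(1/14) + 19*(1/16)) = (-1/13*0)*(19/14 + 19/16) = 0*(285/112) = 0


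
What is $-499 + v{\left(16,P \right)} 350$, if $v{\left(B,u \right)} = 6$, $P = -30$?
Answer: $1601$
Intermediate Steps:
$-499 + v{\left(16,P \right)} 350 = -499 + 6 \cdot 350 = -499 + 2100 = 1601$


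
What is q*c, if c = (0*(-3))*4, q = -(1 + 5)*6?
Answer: 0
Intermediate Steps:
q = -36 (q = -6*6 = -1*36 = -36)
c = 0 (c = 0*4 = 0)
q*c = -36*0 = 0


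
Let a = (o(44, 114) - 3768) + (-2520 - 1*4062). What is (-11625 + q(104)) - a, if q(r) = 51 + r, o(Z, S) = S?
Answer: -1234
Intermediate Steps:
a = -10236 (a = (114 - 3768) + (-2520 - 1*4062) = -3654 + (-2520 - 4062) = -3654 - 6582 = -10236)
(-11625 + q(104)) - a = (-11625 + (51 + 104)) - 1*(-10236) = (-11625 + 155) + 10236 = -11470 + 10236 = -1234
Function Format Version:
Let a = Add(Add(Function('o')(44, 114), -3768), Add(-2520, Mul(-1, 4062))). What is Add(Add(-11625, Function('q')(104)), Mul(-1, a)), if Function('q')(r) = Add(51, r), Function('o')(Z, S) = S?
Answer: -1234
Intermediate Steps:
a = -10236 (a = Add(Add(114, -3768), Add(-2520, Mul(-1, 4062))) = Add(-3654, Add(-2520, -4062)) = Add(-3654, -6582) = -10236)
Add(Add(-11625, Function('q')(104)), Mul(-1, a)) = Add(Add(-11625, Add(51, 104)), Mul(-1, -10236)) = Add(Add(-11625, 155), 10236) = Add(-11470, 10236) = -1234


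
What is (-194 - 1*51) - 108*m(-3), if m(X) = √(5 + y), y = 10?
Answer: -245 - 108*√15 ≈ -663.28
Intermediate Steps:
m(X) = √15 (m(X) = √(5 + 10) = √15)
(-194 - 1*51) - 108*m(-3) = (-194 - 1*51) - 108*√15 = (-194 - 51) - 108*√15 = -245 - 108*√15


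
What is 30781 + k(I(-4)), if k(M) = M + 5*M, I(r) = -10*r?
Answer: 31021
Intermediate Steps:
k(M) = 6*M
30781 + k(I(-4)) = 30781 + 6*(-10*(-4)) = 30781 + 6*40 = 30781 + 240 = 31021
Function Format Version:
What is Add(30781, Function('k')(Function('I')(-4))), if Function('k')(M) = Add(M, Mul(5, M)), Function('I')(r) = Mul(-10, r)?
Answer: 31021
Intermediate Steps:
Function('k')(M) = Mul(6, M)
Add(30781, Function('k')(Function('I')(-4))) = Add(30781, Mul(6, Mul(-10, -4))) = Add(30781, Mul(6, 40)) = Add(30781, 240) = 31021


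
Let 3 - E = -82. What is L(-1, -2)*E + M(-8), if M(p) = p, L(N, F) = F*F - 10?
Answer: -518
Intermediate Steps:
E = 85 (E = 3 - 1*(-82) = 3 + 82 = 85)
L(N, F) = -10 + F² (L(N, F) = F² - 10 = -10 + F²)
L(-1, -2)*E + M(-8) = (-10 + (-2)²)*85 - 8 = (-10 + 4)*85 - 8 = -6*85 - 8 = -510 - 8 = -518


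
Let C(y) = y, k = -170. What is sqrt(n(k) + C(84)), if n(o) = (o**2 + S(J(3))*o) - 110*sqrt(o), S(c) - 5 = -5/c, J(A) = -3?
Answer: sqrt(250656 - 990*I*sqrt(170))/3 ≈ 166.94 - 4.2956*I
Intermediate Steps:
S(c) = 5 - 5/c
n(o) = o**2 - 110*sqrt(o) + 20*o/3 (n(o) = (o**2 + (5 - 5/(-3))*o) - 110*sqrt(o) = (o**2 + (5 - 5*(-1/3))*o) - 110*sqrt(o) = (o**2 + (5 + 5/3)*o) - 110*sqrt(o) = (o**2 + 20*o/3) - 110*sqrt(o) = o**2 - 110*sqrt(o) + 20*o/3)
sqrt(n(k) + C(84)) = sqrt(((-170)**2 - 110*I*sqrt(170) + (20/3)*(-170)) + 84) = sqrt((28900 - 110*I*sqrt(170) - 3400/3) + 84) = sqrt((83300/3 - 110*I*sqrt(170)) + 84) = sqrt(83552/3 - 110*I*sqrt(170))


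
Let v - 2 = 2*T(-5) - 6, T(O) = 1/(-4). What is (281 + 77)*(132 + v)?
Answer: 45645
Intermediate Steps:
T(O) = -1/4
v = -9/2 (v = 2 + (2*(-1/4) - 6) = 2 + (-1/2 - 6) = 2 - 13/2 = -9/2 ≈ -4.5000)
(281 + 77)*(132 + v) = (281 + 77)*(132 - 9/2) = 358*(255/2) = 45645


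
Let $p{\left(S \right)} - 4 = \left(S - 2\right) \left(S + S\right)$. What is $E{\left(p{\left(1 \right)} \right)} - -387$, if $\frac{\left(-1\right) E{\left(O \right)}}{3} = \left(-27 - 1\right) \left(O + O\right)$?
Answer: $723$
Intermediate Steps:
$p{\left(S \right)} = 4 + 2 S \left(-2 + S\right)$ ($p{\left(S \right)} = 4 + \left(S - 2\right) \left(S + S\right) = 4 + \left(-2 + S\right) 2 S = 4 + 2 S \left(-2 + S\right)$)
$E{\left(O \right)} = 168 O$ ($E{\left(O \right)} = - 3 \left(-27 - 1\right) \left(O + O\right) = - 3 \left(- 28 \cdot 2 O\right) = - 3 \left(- 56 O\right) = 168 O$)
$E{\left(p{\left(1 \right)} \right)} - -387 = 168 \left(4 - 4 + 2 \cdot 1^{2}\right) - -387 = 168 \left(4 - 4 + 2 \cdot 1\right) + 387 = 168 \left(4 - 4 + 2\right) + 387 = 168 \cdot 2 + 387 = 336 + 387 = 723$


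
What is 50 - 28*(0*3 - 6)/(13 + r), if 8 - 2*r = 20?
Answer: 74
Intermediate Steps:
r = -6 (r = 4 - ½*20 = 4 - 10 = -6)
50 - 28*(0*3 - 6)/(13 + r) = 50 - 28*(0*3 - 6)/(13 - 6) = 50 - 28*(0 - 6)/7 = 50 - (-168)/7 = 50 - 28*(-6/7) = 50 + 24 = 74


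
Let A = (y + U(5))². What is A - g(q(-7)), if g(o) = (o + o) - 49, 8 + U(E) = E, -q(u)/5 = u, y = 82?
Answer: 6220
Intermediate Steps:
q(u) = -5*u
U(E) = -8 + E
g(o) = -49 + 2*o (g(o) = 2*o - 49 = -49 + 2*o)
A = 6241 (A = (82 + (-8 + 5))² = (82 - 3)² = 79² = 6241)
A - g(q(-7)) = 6241 - (-49 + 2*(-5*(-7))) = 6241 - (-49 + 2*35) = 6241 - (-49 + 70) = 6241 - 1*21 = 6241 - 21 = 6220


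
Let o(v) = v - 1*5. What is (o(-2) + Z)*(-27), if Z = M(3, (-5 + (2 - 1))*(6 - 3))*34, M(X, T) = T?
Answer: 11205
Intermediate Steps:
o(v) = -5 + v (o(v) = v - 5 = -5 + v)
Z = -408 (Z = ((-5 + (2 - 1))*(6 - 3))*34 = ((-5 + 1)*3)*34 = -4*3*34 = -12*34 = -408)
(o(-2) + Z)*(-27) = ((-5 - 2) - 408)*(-27) = (-7 - 408)*(-27) = -415*(-27) = 11205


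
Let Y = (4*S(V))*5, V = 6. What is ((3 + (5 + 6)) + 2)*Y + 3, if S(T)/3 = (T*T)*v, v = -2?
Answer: -69117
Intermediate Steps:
S(T) = -6*T**2 (S(T) = 3*((T*T)*(-2)) = 3*(T**2*(-2)) = 3*(-2*T**2) = -6*T**2)
Y = -4320 (Y = (4*(-6*6**2))*5 = (4*(-6*36))*5 = (4*(-216))*5 = -864*5 = -4320)
((3 + (5 + 6)) + 2)*Y + 3 = ((3 + (5 + 6)) + 2)*(-4320) + 3 = ((3 + 11) + 2)*(-4320) + 3 = (14 + 2)*(-4320) + 3 = 16*(-4320) + 3 = -69120 + 3 = -69117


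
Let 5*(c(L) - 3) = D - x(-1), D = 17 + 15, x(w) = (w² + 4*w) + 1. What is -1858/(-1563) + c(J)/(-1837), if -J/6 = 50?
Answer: 16989143/14356155 ≈ 1.1834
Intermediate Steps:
x(w) = 1 + w² + 4*w
D = 32
J = -300 (J = -6*50 = -300)
c(L) = 49/5 (c(L) = 3 + (32 - (1 + (-1)² + 4*(-1)))/5 = 3 + (32 - (1 + 1 - 4))/5 = 3 + (32 - 1*(-2))/5 = 3 + (32 + 2)/5 = 3 + (⅕)*34 = 3 + 34/5 = 49/5)
-1858/(-1563) + c(J)/(-1837) = -1858/(-1563) + (49/5)/(-1837) = -1858*(-1/1563) + (49/5)*(-1/1837) = 1858/1563 - 49/9185 = 16989143/14356155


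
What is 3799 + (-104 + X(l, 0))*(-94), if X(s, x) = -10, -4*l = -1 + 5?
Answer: 14515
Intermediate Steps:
l = -1 (l = -(-1 + 5)/4 = -1/4*4 = -1)
3799 + (-104 + X(l, 0))*(-94) = 3799 + (-104 - 10)*(-94) = 3799 - 114*(-94) = 3799 + 10716 = 14515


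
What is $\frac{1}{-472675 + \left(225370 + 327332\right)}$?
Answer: $\frac{1}{80027} \approx 1.2496 \cdot 10^{-5}$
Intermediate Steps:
$\frac{1}{-472675 + \left(225370 + 327332\right)} = \frac{1}{-472675 + 552702} = \frac{1}{80027}$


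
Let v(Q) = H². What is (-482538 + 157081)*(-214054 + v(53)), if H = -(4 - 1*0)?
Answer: 69660165366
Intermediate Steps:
H = -4 (H = -(4 + 0) = -1*4 = -4)
v(Q) = 16 (v(Q) = (-4)² = 16)
(-482538 + 157081)*(-214054 + v(53)) = (-482538 + 157081)*(-214054 + 16) = -325457*(-214038) = 69660165366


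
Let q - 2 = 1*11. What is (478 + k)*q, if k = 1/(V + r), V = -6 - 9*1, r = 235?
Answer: 1367093/220 ≈ 6214.1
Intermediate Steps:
q = 13 (q = 2 + 1*11 = 2 + 11 = 13)
V = -15 (V = -6 - 9 = -15)
k = 1/220 (k = 1/(-15 + 235) = 1/220 ≈ 0.0045455)
(478 + k)*q = (478 + 1/220)*13 = (105161/220)*13 = 1367093/220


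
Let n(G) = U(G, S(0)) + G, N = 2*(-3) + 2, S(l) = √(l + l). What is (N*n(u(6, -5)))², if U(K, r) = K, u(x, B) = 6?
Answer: 2304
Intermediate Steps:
S(l) = √2*√l (S(l) = √(2*l) = √2*√l)
N = -4 (N = -6 + 2 = -4)
n(G) = 2*G (n(G) = G + G = 2*G)
(N*n(u(6, -5)))² = (-8*6)² = (-4*12)² = (-48)² = 2304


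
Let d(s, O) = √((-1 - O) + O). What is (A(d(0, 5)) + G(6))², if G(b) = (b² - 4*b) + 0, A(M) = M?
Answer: (12 + I)² ≈ 143.0 + 24.0*I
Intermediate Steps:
d(s, O) = I (d(s, O) = √(-1) = I)
G(b) = b² - 4*b
(A(d(0, 5)) + G(6))² = (I + 6*(-4 + 6))² = (I + 6*2)² = (I + 12)² = (12 + I)²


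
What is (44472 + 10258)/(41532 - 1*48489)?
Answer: -54730/6957 ≈ -7.8669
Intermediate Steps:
(44472 + 10258)/(41532 - 1*48489) = 54730/(41532 - 48489) = 54730/(-6957) = 54730*(-1/6957) = -54730/6957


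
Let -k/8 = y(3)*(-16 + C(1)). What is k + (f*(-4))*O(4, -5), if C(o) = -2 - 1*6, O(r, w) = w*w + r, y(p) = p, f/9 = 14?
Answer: -14040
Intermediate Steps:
f = 126 (f = 9*14 = 126)
O(r, w) = r + w² (O(r, w) = w² + r = r + w²)
C(o) = -8 (C(o) = -2 - 6 = -8)
k = 576 (k = -24*(-16 - 8) = -24*(-24) = -8*(-72) = 576)
k + (f*(-4))*O(4, -5) = 576 + (126*(-4))*(4 + (-5)²) = 576 - 504*(4 + 25) = 576 - 504*29 = 576 - 14616 = -14040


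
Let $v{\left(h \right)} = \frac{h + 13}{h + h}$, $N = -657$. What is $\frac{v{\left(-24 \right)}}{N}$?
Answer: $- \frac{11}{31536} \approx -0.00034881$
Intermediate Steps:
$v{\left(h \right)} = \frac{13 + h}{2 h}$
$\frac{v{\left(-24 \right)}}{N} = \frac{\frac{1}{2} \frac{1}{-24} \left(13 - 24\right)}{-657} = \frac{1}{2} \left(- \frac{1}{24}\right) \left(-11\right) \left(- \frac{1}{657}\right) = \frac{11}{48} \left(- \frac{1}{657}\right) = - \frac{11}{31536}$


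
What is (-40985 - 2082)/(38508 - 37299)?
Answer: -43067/1209 ≈ -35.622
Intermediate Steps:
(-40985 - 2082)/(38508 - 37299) = -43067/1209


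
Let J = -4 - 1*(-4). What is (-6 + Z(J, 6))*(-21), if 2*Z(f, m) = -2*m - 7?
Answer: 651/2 ≈ 325.50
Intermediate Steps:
J = 0 (J = -4 + 4 = 0)
Z(f, m) = -7/2 - m (Z(f, m) = (-2*m - 7)/2 = (-7 - 2*m)/2 = -7/2 - m)
(-6 + Z(J, 6))*(-21) = (-6 + (-7/2 - 1*6))*(-21) = (-6 + (-7/2 - 6))*(-21) = (-6 - 19/2)*(-21) = -31/2*(-21) = 651/2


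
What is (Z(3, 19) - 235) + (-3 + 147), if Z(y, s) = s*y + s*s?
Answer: 327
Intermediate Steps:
Z(y, s) = s² + s*y (Z(y, s) = s*y + s² = s² + s*y)
(Z(3, 19) - 235) + (-3 + 147) = (19*(19 + 3) - 235) + (-3 + 147) = (19*22 - 235) + 144 = (418 - 235) + 144 = 183 + 144 = 327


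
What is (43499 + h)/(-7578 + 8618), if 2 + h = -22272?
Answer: 4245/208 ≈ 20.409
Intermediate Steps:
h = -22274 (h = -2 - 22272 = -22274)
(43499 + h)/(-7578 + 8618) = (43499 - 22274)/(-7578 + 8618) = 21225/1040 = 21225*(1/1040) = 4245/208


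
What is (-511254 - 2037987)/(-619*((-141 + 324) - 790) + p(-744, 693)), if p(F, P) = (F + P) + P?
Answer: -2549241/376375 ≈ -6.7731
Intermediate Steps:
p(F, P) = F + 2*P
(-511254 - 2037987)/(-619*((-141 + 324) - 790) + p(-744, 693)) = (-511254 - 2037987)/(-619*((-141 + 324) - 790) + (-744 + 2*693)) = -2549241/(-619*(183 - 790) + (-744 + 1386)) = -2549241/(-619*(-607) + 642) = -2549241/(375733 + 642) = -2549241/376375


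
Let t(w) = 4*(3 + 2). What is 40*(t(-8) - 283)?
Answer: -10520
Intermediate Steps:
t(w) = 20 (t(w) = 4*5 = 20)
40*(t(-8) - 283) = 40*(20 - 283) = 40*(-263) = -10520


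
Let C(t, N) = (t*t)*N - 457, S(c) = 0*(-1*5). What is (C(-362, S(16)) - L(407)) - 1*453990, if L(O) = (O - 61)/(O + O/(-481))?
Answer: -1199742329/2640 ≈ -4.5445e+5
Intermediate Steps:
S(c) = 0 (S(c) = 0*(-5) = 0)
L(O) = 481*(-61 + O)/(480*O) (L(O) = (-61 + O)/(O + O*(-1/481)) = (-61 + O)/(O - O/481) = (-61 + O)/((480*O/481)) = (-61 + O)*(481/(480*O)) = 481*(-61 + O)/(480*O))
C(t, N) = -457 + N*t**2 (C(t, N) = t**2*N - 457 = N*t**2 - 457 = -457 + N*t**2)
(C(-362, S(16)) - L(407)) - 1*453990 = ((-457 + 0*(-362)**2) - 481*(-61 + 407)/(480*407)) - 1*453990 = ((-457 + 0*131044) - 481*346/(480*407)) - 453990 = ((-457 + 0) - 1*2249/2640) - 453990 = (-457 - 2249/2640) - 453990 = -1208729/2640 - 453990 = -1199742329/2640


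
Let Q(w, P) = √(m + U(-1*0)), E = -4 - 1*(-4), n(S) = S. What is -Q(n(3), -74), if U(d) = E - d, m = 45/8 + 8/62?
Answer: -√88474/124 ≈ -2.3988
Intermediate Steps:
m = 1427/248 (m = 45*(⅛) + 8*(1/62) = 45/8 + 4/31 = 1427/248 ≈ 5.7540)
E = 0 (E = -4 + 4 = 0)
U(d) = -d (U(d) = 0 - d = -d)
Q(w, P) = √88474/124 (Q(w, P) = √(1427/248 - (-1)*0) = √(1427/248 - 1*0) = √(1427/248 + 0) = √(1427/248) = √88474/124)
-Q(n(3), -74) = -√88474/124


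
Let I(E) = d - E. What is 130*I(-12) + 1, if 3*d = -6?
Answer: 1301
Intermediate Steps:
d = -2 (d = (1/3)*(-6) = -2)
I(E) = -2 - E
130*I(-12) + 1 = 130*(-2 - 1*(-12)) + 1 = 130*(-2 + 12) + 1 = 130*10 + 1 = 1300 + 1 = 1301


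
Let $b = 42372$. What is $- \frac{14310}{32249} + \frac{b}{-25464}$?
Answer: $- \frac{144237039}{68432378} \approx -2.1077$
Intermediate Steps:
$- \frac{14310}{32249} + \frac{b}{-25464} = - \frac{14310}{32249} + \frac{42372}{-25464} = \left(-14310\right) \frac{1}{32249} + 42372 \left(- \frac{1}{25464}\right) = - \frac{14310}{32249} - \frac{3531}{2122} = - \frac{144237039}{68432378}$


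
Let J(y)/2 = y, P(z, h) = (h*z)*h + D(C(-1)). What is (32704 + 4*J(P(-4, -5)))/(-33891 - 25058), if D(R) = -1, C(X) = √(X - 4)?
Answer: -31896/58949 ≈ -0.54108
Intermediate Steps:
C(X) = √(-4 + X)
P(z, h) = -1 + z*h² (P(z, h) = (h*z)*h - 1 = z*h² - 1 = -1 + z*h²)
J(y) = 2*y
(32704 + 4*J(P(-4, -5)))/(-33891 - 25058) = (32704 + 4*(2*(-1 - 4*(-5)²)))/(-33891 - 25058) = (32704 + 4*(2*(-1 - 4*25)))/(-58949) = (32704 + 4*(2*(-1 - 100)))*(-1/58949) = (32704 + 4*(2*(-101)))*(-1/58949) = (32704 + 4*(-202))*(-1/58949) = (32704 - 808)*(-1/58949) = 31896*(-1/58949) = -31896/58949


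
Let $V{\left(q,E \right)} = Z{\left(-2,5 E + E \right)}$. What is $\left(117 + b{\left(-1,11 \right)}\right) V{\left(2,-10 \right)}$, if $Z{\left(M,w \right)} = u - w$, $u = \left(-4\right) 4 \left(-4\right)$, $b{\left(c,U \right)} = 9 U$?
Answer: $26784$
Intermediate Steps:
$u = 64$ ($u = \left(-16\right) \left(-4\right) = 64$)
$Z{\left(M,w \right)} = 64 - w$
$V{\left(q,E \right)} = 64 - 6 E$ ($V{\left(q,E \right)} = 64 - \left(5 E + E\right) = 64 - 6 E$)
$\left(117 + b{\left(-1,11 \right)}\right) V{\left(2,-10 \right)} = \left(117 + 9 \cdot 11\right) \left(64 - -60\right) = \left(117 + 99\right) \left(64 + 60\right) = 216 \cdot 124 = 26784$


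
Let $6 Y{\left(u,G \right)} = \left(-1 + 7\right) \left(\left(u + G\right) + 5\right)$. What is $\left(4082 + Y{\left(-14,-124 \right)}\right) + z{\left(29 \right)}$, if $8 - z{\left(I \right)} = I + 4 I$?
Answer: $3812$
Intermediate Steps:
$z{\left(I \right)} = 8 - 5 I$ ($z{\left(I \right)} = 8 - \left(I + 4 I\right) = 8 - 5 I$)
$Y{\left(u,G \right)} = 5 + G + u$ ($Y{\left(u,G \right)} = \frac{\left(-1 + 7\right) \left(\left(u + G\right) + 5\right)}{6} = \frac{6 \left(\left(G + u\right) + 5\right)}{6} = \frac{6 \left(5 + G + u\right)}{6} = \frac{30 + 6 G + 6 u}{6} = 5 + G + u$)
$\left(4082 + Y{\left(-14,-124 \right)}\right) + z{\left(29 \right)} = \left(4082 - 133\right) + \left(8 - 145\right) = 3949 - 137 = 3812$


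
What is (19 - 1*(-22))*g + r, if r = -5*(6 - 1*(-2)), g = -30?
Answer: -1270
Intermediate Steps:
r = -40 (r = -5*(6 + 2) = -5*8 = -40)
(19 - 1*(-22))*g + r = (19 - 1*(-22))*(-30) - 40 = (19 + 22)*(-30) - 40 = 41*(-30) - 40 = -1230 - 40 = -1270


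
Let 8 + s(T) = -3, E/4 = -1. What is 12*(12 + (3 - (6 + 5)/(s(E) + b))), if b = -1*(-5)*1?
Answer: 202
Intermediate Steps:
E = -4 (E = 4*(-1) = -4)
s(T) = -11 (s(T) = -8 - 3 = -11)
b = 5 (b = 5*1 = 5)
12*(12 + (3 - (6 + 5)/(s(E) + b))) = 12*(12 + (3 - (6 + 5)/(-11 + 5))) = 12*(12 + (3 - 11/(-6))) = 12*(12 + (3 - 11*(-1)/6)) = 12*(12 + (3 - 1*(-11/6))) = 12*(12 + (3 + 11/6)) = 12*(12 + 29/6) = 12*(101/6) = 202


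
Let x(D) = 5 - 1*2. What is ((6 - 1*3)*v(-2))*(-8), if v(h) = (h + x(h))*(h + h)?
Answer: 96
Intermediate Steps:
x(D) = 3 (x(D) = 5 - 2 = 3)
v(h) = 2*h*(3 + h) (v(h) = (h + 3)*(h + h) = (3 + h)*(2*h) = 2*h*(3 + h))
((6 - 1*3)*v(-2))*(-8) = ((6 - 1*3)*(2*(-2)*(3 - 2)))*(-8) = ((6 - 3)*(2*(-2)*1))*(-8) = (3*(-4))*(-8) = -12*(-8) = 96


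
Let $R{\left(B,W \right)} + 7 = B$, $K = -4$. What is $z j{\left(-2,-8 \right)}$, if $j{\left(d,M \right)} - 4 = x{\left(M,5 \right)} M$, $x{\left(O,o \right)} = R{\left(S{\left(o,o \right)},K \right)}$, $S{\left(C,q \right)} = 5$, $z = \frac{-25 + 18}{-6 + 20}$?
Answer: $-10$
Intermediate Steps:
$z = - \frac{1}{2}$ ($z = - \frac{7}{14} = \left(-7\right) \frac{1}{14} = - \frac{1}{2} \approx -0.5$)
$R{\left(B,W \right)} = -7 + B$
$x{\left(O,o \right)} = -2$ ($x{\left(O,o \right)} = -7 + 5 = -2$)
$j{\left(d,M \right)} = 4 - 2 M$
$z j{\left(-2,-8 \right)} = - \frac{4 - -16}{2} = - \frac{4 + 16}{2} = \left(- \frac{1}{2}\right) 20 = -10$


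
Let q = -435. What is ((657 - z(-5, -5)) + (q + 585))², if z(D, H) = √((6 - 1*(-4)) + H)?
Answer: (807 - √5)² ≈ 6.4765e+5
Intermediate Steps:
z(D, H) = √(10 + H) (z(D, H) = √((6 + 4) + H) = √(10 + H))
((657 - z(-5, -5)) + (q + 585))² = ((657 - √(10 - 5)) + (-435 + 585))² = ((657 - √5) + 150)² = (807 - √5)²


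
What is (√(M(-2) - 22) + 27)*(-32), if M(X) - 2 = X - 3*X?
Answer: -864 - 128*I ≈ -864.0 - 128.0*I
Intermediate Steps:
M(X) = 2 - 2*X (M(X) = 2 + (X - 3*X) = 2 - 2*X)
(√(M(-2) - 22) + 27)*(-32) = (√((2 - 2*(-2)) - 22) + 27)*(-32) = (√((2 + 4) - 22) + 27)*(-32) = (√(6 - 22) + 27)*(-32) = (√(-16) + 27)*(-32) = (4*I + 27)*(-32) = (27 + 4*I)*(-32) = -864 - 128*I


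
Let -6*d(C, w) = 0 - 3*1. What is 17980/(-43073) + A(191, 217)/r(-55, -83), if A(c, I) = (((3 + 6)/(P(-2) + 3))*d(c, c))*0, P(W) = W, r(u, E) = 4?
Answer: -17980/43073 ≈ -0.41743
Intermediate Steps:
d(C, w) = ½ (d(C, w) = -(0 - 3*1)/6 = -(0 - 3)/6 = -⅙*(-3) = ½)
A(c, I) = 0 (A(c, I) = (((3 + 6)/(-2 + 3))*(½))*0 = ((9/1)*(½))*0 = ((9*1)*(½))*0 = (9*(½))*0 = (9/2)*0 = 0)
17980/(-43073) + A(191, 217)/r(-55, -83) = 17980/(-43073) + 0/4 = 17980*(-1/43073) + 0*(¼) = -17980/43073 + 0 = -17980/43073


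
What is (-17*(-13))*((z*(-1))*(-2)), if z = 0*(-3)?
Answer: 0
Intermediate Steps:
z = 0
(-17*(-13))*((z*(-1))*(-2)) = (-17*(-13))*((0*(-1))*(-2)) = 221*(0*(-2)) = 221*0 = 0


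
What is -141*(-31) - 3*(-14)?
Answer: 4413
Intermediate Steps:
-141*(-31) - 3*(-14) = 4371 + 42 = 4413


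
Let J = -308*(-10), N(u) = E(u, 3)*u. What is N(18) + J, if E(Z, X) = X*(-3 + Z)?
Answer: 3890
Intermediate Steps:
N(u) = u*(-9 + 3*u) (N(u) = (3*(-3 + u))*u = (-9 + 3*u)*u = u*(-9 + 3*u))
J = 3080
N(18) + J = 3*18*(-3 + 18) + 3080 = 3*18*15 + 3080 = 810 + 3080 = 3890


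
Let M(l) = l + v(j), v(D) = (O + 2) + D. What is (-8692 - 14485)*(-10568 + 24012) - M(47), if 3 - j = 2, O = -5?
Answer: -311591633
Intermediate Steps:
j = 1 (j = 3 - 1*2 = 3 - 2 = 1)
v(D) = -3 + D (v(D) = (-5 + 2) + D = -3 + D)
M(l) = -2 + l (M(l) = l + (-3 + 1) = l - 2 = -2 + l)
(-8692 - 14485)*(-10568 + 24012) - M(47) = (-8692 - 14485)*(-10568 + 24012) - (-2 + 47) = -23177*13444 - 1*45 = -311591588 - 45 = -311591633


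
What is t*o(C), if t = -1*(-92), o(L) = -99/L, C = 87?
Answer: -3036/29 ≈ -104.69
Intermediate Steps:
t = 92
t*o(C) = 92*(-99/87) = 92*(-99*1/87) = 92*(-33/29) = -3036/29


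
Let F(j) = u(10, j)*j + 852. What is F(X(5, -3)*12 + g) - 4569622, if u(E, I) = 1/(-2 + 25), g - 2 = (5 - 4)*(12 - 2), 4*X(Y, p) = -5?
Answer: -105081713/23 ≈ -4.5688e+6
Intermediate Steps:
X(Y, p) = -5/4 (X(Y, p) = (¼)*(-5) = -5/4)
g = 12 (g = 2 + (5 - 4)*(12 - 2) = 2 + 1*10 = 2 + 10 = 12)
u(E, I) = 1/23
F(j) = 852 + j/23 (F(j) = j/23 + 852 = 852 + j/23)
F(X(5, -3)*12 + g) - 4569622 = (852 + (-5/4*12 + 12)/23) - 4569622 = (852 + (-15 + 12)/23) - 4569622 = (852 + (1/23)*(-3)) - 4569622 = (852 - 3/23) - 4569622 = 19593/23 - 4569622 = -105081713/23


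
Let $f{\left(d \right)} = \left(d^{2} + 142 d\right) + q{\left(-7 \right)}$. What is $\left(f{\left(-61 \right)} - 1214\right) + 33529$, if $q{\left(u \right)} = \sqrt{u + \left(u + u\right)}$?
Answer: $27374 + i \sqrt{21} \approx 27374.0 + 4.5826 i$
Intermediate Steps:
$q{\left(u \right)} = \sqrt{3} \sqrt{u}$ ($q{\left(u \right)} = \sqrt{u + 2 u} = \sqrt{3 u} = \sqrt{3} \sqrt{u}$)
$f{\left(d \right)} = d^{2} + 142 d + i \sqrt{21}$ ($f{\left(d \right)} = \left(d^{2} + 142 d\right) + \sqrt{3} \sqrt{-7} = \left(d^{2} + 142 d\right) + \sqrt{3} i \sqrt{7} = \left(d^{2} + 142 d\right) + i \sqrt{21} = d^{2} + 142 d + i \sqrt{21}$)
$\left(f{\left(-61 \right)} - 1214\right) + 33529 = \left(\left(\left(-61\right)^{2} + 142 \left(-61\right) + i \sqrt{21}\right) - 1214\right) + 33529 = \left(\left(3721 - 8662 + i \sqrt{21}\right) - 1214\right) + 33529 = \left(\left(-4941 + i \sqrt{21}\right) - 1214\right) + 33529 = \left(-6155 + i \sqrt{21}\right) + 33529 = 27374 + i \sqrt{21}$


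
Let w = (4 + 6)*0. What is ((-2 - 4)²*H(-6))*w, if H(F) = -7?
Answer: 0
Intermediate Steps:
w = 0 (w = 10*0 = 0)
((-2 - 4)²*H(-6))*w = ((-2 - 4)²*(-7))*0 = ((-6)²*(-7))*0 = (36*(-7))*0 = -252*0 = 0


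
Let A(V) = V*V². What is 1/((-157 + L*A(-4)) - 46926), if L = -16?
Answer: -1/46059 ≈ -2.1711e-5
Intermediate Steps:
A(V) = V³
1/((-157 + L*A(-4)) - 46926) = 1/((-157 - 16*(-4)³) - 46926) = 1/((-157 - 16*(-64)) - 46926) = 1/((-157 + 1024) - 46926) = 1/(867 - 46926) = 1/(-46059) = -1/46059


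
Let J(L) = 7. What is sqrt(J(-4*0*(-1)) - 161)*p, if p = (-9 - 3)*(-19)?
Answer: 228*I*sqrt(154) ≈ 2829.4*I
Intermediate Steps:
p = 228 (p = -12*(-19) = 228)
sqrt(J(-4*0*(-1)) - 161)*p = sqrt(7 - 161)*228 = sqrt(-154)*228 = (I*sqrt(154))*228 = 228*I*sqrt(154)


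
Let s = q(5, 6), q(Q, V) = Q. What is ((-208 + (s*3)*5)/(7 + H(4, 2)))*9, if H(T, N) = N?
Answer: -133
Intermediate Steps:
s = 5
((-208 + (s*3)*5)/(7 + H(4, 2)))*9 = ((-208 + (5*3)*5)/(7 + 2))*9 = ((-208 + 15*5)/9)*9 = ((-208 + 75)*(⅑))*9 = -133*⅑*9 = -133/9*9 = -133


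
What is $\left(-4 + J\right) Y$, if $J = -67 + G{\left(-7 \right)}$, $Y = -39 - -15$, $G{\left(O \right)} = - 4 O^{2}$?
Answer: $6408$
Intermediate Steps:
$Y = -24$ ($Y = -39 + 15 = -24$)
$J = -263$ ($J = -67 - 4 \left(-7\right)^{2} = -67 - 196 = -263$)
$\left(-4 + J\right) Y = \left(-4 - 263\right) \left(-24\right) = \left(-267\right) \left(-24\right) = 6408$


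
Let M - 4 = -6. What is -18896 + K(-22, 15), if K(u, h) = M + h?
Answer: -18883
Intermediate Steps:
M = -2 (M = 4 - 6 = -2)
K(u, h) = -2 + h
-18896 + K(-22, 15) = -18896 + (-2 + 15) = -18896 + 13 = -18883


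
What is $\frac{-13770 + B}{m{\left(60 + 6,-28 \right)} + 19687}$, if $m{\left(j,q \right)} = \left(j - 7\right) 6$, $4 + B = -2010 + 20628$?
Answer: $\frac{692}{2863} \approx 0.2417$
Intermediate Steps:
$B = 18614$ ($B = -4 + \left(-2010 + 20628\right) = -4 + 18618 = 18614$)
$m{\left(j,q \right)} = -42 + 6 j$ ($m{\left(j,q \right)} = \left(-7 + j\right) 6 = -42 + 6 j$)
$\frac{-13770 + B}{m{\left(60 + 6,-28 \right)} + 19687} = \frac{-13770 + 18614}{\left(-42 + 6 \left(60 + 6\right)\right) + 19687} = \frac{4844}{\left(-42 + 6 \cdot 66\right) + 19687} = \frac{4844}{\left(-42 + 396\right) + 19687} = \frac{4844}{354 + 19687} = \frac{4844}{20041} = 4844 \cdot \frac{1}{20041} = \frac{692}{2863}$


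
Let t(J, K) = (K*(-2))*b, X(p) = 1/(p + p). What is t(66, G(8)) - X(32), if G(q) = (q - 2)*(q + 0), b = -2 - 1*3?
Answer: 30719/64 ≈ 479.98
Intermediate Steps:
b = -5 (b = -2 - 3 = -5)
X(p) = 1/(2*p)
G(q) = q*(-2 + q) (G(q) = (-2 + q)*q = q*(-2 + q))
t(J, K) = 10*K (t(J, K) = (K*(-2))*(-5) = -2*K*(-5) = 10*K)
t(66, G(8)) - X(32) = 10*(8*(-2 + 8)) - 1/(2*32) = 10*(8*6) - 1/(2*32) = 10*48 - 1*1/64 = 480 - 1/64 = 30719/64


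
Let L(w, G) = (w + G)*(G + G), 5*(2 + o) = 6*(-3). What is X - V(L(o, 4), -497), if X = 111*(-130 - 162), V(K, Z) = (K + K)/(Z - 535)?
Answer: -20905756/645 ≈ -32412.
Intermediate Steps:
o = -28/5 (o = -2 + (6*(-3))/5 = -2 + (1/5)*(-18) = -2 - 18/5 = -28/5 ≈ -5.6000)
L(w, G) = 2*G*(G + w) (L(w, G) = (G + w)*(2*G) = 2*G*(G + w))
V(K, Z) = 2*K/(-535 + Z) (V(K, Z) = (2*K)/(-535 + Z) = 2*K/(-535 + Z))
X = -32412 (X = 111*(-292) = -32412)
X - V(L(o, 4), -497) = -32412 - 2*2*4*(4 - 28/5)/(-535 - 497) = -32412 - 2*2*4*(-8/5)/(-1032) = -32412 - 2*(-64)*(-1)/(5*1032) = -32412 - 1*16/645 = -32412 - 16/645 = -20905756/645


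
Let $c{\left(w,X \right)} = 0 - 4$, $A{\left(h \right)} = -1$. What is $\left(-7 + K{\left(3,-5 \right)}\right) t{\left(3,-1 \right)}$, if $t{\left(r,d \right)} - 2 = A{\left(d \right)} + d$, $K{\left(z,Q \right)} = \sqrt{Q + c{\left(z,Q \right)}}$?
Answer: $0$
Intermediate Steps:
$c{\left(w,X \right)} = -4$ ($c{\left(w,X \right)} = 0 - 4 = -4$)
$K{\left(z,Q \right)} = \sqrt{-4 + Q}$ ($K{\left(z,Q \right)} = \sqrt{Q - 4} = \sqrt{-4 + Q}$)
$t{\left(r,d \right)} = 1 + d$ ($t{\left(r,d \right)} = 2 + \left(-1 + d\right) = 1 + d$)
$\left(-7 + K{\left(3,-5 \right)}\right) t{\left(3,-1 \right)} = \left(-7 + \sqrt{-4 - 5}\right) \left(1 - 1\right) = \left(-7 + \sqrt{-9}\right) 0 = \left(-7 + 3 i\right) 0 = 0$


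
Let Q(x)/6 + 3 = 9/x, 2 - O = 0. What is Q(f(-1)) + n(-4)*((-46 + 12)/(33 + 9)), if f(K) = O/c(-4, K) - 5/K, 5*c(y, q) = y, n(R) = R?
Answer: 718/105 ≈ 6.8381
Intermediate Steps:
O = 2 (O = 2 - 1*0 = 2 + 0 = 2)
c(y, q) = y/5
f(K) = -5/2 - 5/K (f(K) = 2/(((⅕)*(-4))) - 5/K = 2/(-⅘) - 5/K = 2*(-5/4) - 5/K = -5/2 - 5/K)
Q(x) = -18 + 54/x (Q(x) = -18 + 6*(9/x) = -18 + 54/x)
Q(f(-1)) + n(-4)*((-46 + 12)/(33 + 9)) = (-18 + 54/(-5/2 - 5/(-1))) - 4*(-46 + 12)/(33 + 9) = (-18 + 54/(-5/2 - 5*(-1))) - (-136)/42 = (-18 + 54/(-5/2 + 5)) - (-136)/42 = (-18 + 54/(5/2)) - 4*(-17/21) = (-18 + 54*(⅖)) + 68/21 = (-18 + 108/5) + 68/21 = 18/5 + 68/21 = 718/105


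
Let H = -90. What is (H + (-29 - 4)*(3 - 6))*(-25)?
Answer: -225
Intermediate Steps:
(H + (-29 - 4)*(3 - 6))*(-25) = (-90 + (-29 - 4)*(3 - 6))*(-25) = (-90 - 33*(-3))*(-25) = (-90 + 99)*(-25) = 9*(-25) = -225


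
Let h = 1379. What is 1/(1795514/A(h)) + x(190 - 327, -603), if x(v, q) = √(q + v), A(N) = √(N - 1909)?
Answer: I*(√530 + 3591028*√185)/1795514 ≈ 27.203*I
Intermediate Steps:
A(N) = √(-1909 + N)
1/(1795514/A(h)) + x(190 - 327, -603) = 1/(1795514/(√(-1909 + 1379))) + √(-603 + (190 - 327)) = 1/(1795514/(√(-530))) + √(-603 - 137) = 1/(1795514/((I*√530))) + √(-740) = 1/(1795514*(-I*√530/530)) + 2*I*√185 = 1/(-897757*I*√530/265) + 2*I*√185 = I*√530/1795514 + 2*I*√185 = 2*I*√185 + I*√530/1795514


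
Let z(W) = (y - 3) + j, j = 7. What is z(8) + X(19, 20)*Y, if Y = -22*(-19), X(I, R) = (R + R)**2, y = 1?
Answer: 668805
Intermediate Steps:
z(W) = 5 (z(W) = (1 - 3) + 7 = -2 + 7 = 5)
X(I, R) = 4*R**2 (X(I, R) = (2*R)**2 = 4*R**2)
Y = 418
z(8) + X(19, 20)*Y = 5 + (4*20**2)*418 = 5 + (4*400)*418 = 5 + 1600*418 = 5 + 668800 = 668805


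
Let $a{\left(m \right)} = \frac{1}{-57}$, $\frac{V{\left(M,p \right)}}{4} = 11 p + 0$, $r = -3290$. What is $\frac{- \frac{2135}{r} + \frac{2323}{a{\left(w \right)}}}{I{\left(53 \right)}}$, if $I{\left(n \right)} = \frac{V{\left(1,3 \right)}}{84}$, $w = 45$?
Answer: $- \frac{87126011}{1034} \approx -84261.0$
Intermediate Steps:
$V{\left(M,p \right)} = 44 p$ ($V{\left(M,p \right)} = 4 \left(11 p + 0\right) = 4 \cdot 11 p = 44 p$)
$a{\left(m \right)} = - \frac{1}{57}$
$I{\left(n \right)} = \frac{11}{7}$ ($I{\left(n \right)} = \frac{44 \cdot 3}{84} = 132 \cdot \frac{1}{84} = \frac{11}{7}$)
$\frac{- \frac{2135}{r} + \frac{2323}{a{\left(w \right)}}}{I{\left(53 \right)}} = \frac{- \frac{2135}{-3290} + \frac{2323}{- \frac{1}{57}}}{\frac{11}{7}} = \left(\left(-2135\right) \left(- \frac{1}{3290}\right) + 2323 \left(-57\right)\right) \frac{7}{11} = \left(\frac{61}{94} - 132411\right) \frac{7}{11} = \left(- \frac{12446573}{94}\right) \frac{7}{11} = - \frac{87126011}{1034}$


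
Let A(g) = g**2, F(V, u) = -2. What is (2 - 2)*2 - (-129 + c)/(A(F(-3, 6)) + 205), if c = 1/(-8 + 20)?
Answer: 1547/2508 ≈ 0.61683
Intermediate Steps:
c = 1/12 ≈ 0.083333
(2 - 2)*2 - (-129 + c)/(A(F(-3, 6)) + 205) = (2 - 2)*2 - (-129 + 1/12)/((-2)**2 + 205) = 0*2 - (-1547)/(12*(4 + 205)) = 0 - (-1547)/(12*209) = 0 - 1*(-1547/2508) = 0 + 1547/2508 = 1547/2508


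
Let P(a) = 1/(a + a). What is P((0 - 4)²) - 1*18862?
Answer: -603583/32 ≈ -18862.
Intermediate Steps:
P(a) = 1/(2*a)
P((0 - 4)²) - 1*18862 = 1/(2*((0 - 4)²)) - 1*18862 = 1/(2*((-4)²)) - 18862 = (½)/16 - 18862 = (½)*(1/16) - 18862 = 1/32 - 18862 = -603583/32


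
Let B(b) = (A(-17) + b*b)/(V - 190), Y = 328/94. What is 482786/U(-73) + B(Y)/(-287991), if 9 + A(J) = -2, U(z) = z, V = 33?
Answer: -48220193844845257/7291168655859 ≈ -6613.5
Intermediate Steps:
Y = 164/47 (Y = 328*(1/94) = 164/47 ≈ 3.4894)
A(J) = -11 (A(J) = -9 - 2 = -11)
B(b) = 11/157 - b**2/157 (B(b) = (-11 + b*b)/(33 - 190) = (-11 + b**2)/(-157) = (-11 + b**2)*(-1/157) = 11/157 - b**2/157)
482786/U(-73) + B(Y)/(-287991) = 482786/(-73) + (11/157 - (164/47)**2/157)/(-287991) = 482786*(-1/73) + (11/157 - 1/157*26896/2209)*(-1/287991) = -482786/73 + (11/157 - 26896/346813)*(-1/287991) = -482786/73 - 2597/346813*(-1/287991) = -482786/73 + 2597/99879022683 = -48220193844845257/7291168655859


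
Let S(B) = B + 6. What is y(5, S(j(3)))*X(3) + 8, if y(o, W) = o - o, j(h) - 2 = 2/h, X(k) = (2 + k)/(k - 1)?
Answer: 8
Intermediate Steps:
X(k) = (2 + k)/(-1 + k)
j(h) = 2 + 2/h
S(B) = 6 + B
y(o, W) = 0
y(5, S(j(3)))*X(3) + 8 = 0*((2 + 3)/(-1 + 3)) + 8 = 0*(5/2) + 8 = 0 + 8 = 8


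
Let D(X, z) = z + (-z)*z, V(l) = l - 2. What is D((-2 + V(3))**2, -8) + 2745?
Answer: 2673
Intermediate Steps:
V(l) = -2 + l
D(X, z) = z - z**2
D((-2 + V(3))**2, -8) + 2745 = -8*(1 - 1*(-8)) + 2745 = -8*(1 + 8) + 2745 = -8*9 + 2745 = -72 + 2745 = 2673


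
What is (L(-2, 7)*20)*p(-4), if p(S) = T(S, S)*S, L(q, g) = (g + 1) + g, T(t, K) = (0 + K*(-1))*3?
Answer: -14400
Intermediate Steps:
T(t, K) = -3*K (T(t, K) = (0 - K)*3 = -K*3 = -3*K)
L(q, g) = 1 + 2*g (L(q, g) = (1 + g) + g = 1 + 2*g)
p(S) = -3*S² (p(S) = (-3*S)*S = -3*S²)
(L(-2, 7)*20)*p(-4) = ((1 + 2*7)*20)*(-3*(-4)²) = ((1 + 14)*20)*(-3*16) = (15*20)*(-48) = 300*(-48) = -14400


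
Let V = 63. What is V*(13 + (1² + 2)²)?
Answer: 1386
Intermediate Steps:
V*(13 + (1² + 2)²) = 63*(13 + (1² + 2)²) = 63*(13 + (1 + 2)²) = 63*(13 + 3²) = 63*(13 + 9) = 63*22 = 1386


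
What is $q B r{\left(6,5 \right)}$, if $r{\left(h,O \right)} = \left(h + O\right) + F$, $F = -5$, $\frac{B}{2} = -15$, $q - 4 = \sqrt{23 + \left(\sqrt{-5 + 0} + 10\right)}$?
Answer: $-720 - 180 \sqrt{33 + i \sqrt{5}} \approx -1754.6 - 35.012 i$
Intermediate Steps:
$q = 4 + \sqrt{33 + i \sqrt{5}}$ ($q = 4 + \sqrt{23 + \left(\sqrt{-5 + 0} + 10\right)} = 4 + \sqrt{23 + \left(\sqrt{-5} + 10\right)} = 4 + \sqrt{23 + \left(i \sqrt{5} + 10\right)} = 4 + \sqrt{23 + \left(10 + i \sqrt{5}\right)} = 4 + \sqrt{33 + i \sqrt{5}} \approx 9.7478 + 0.19451 i$)
$B = -30$ ($B = 2 \left(-15\right) = -30$)
$r{\left(h,O \right)} = -5 + O + h$ ($r{\left(h,O \right)} = \left(h + O\right) - 5 = \left(O + h\right) - 5 = -5 + O + h$)
$q B r{\left(6,5 \right)} = \left(4 + \sqrt{33 + i \sqrt{5}}\right) \left(-30\right) \left(-5 + 5 + 6\right) = \left(-120 - 30 \sqrt{33 + i \sqrt{5}}\right) 6 = -720 - 180 \sqrt{33 + i \sqrt{5}}$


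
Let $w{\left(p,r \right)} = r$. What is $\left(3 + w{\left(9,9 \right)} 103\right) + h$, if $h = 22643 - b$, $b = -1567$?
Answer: $25140$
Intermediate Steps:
$h = 24210$ ($h = 22643 - -1567 = 22643 + 1567 = 24210$)
$\left(3 + w{\left(9,9 \right)} 103\right) + h = \left(3 + 9 \cdot 103\right) + 24210 = \left(3 + 927\right) + 24210 = 930 + 24210 = 25140$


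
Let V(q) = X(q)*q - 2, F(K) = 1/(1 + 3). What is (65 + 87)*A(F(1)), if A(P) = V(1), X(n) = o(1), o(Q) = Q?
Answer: -152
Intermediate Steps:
X(n) = 1
F(K) = 1/4
V(q) = -2 + q (V(q) = 1*q - 2 = q - 2 = -2 + q)
A(P) = -1 (A(P) = -2 + 1 = -1)
(65 + 87)*A(F(1)) = (65 + 87)*(-1) = 152*(-1) = -152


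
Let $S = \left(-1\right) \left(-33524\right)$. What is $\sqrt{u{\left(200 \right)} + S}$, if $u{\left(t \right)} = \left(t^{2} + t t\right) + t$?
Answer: $54 \sqrt{39} \approx 337.23$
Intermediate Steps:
$u{\left(t \right)} = t + 2 t^{2}$ ($u{\left(t \right)} = \left(t^{2} + t^{2}\right) + t = 2 t^{2} + t = t + 2 t^{2}$)
$S = 33524$
$\sqrt{u{\left(200 \right)} + S} = \sqrt{200 \left(1 + 2 \cdot 200\right) + 33524} = \sqrt{200 \left(1 + 400\right) + 33524} = \sqrt{200 \cdot 401 + 33524} = \sqrt{80200 + 33524} = \sqrt{113724} = 54 \sqrt{39}$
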